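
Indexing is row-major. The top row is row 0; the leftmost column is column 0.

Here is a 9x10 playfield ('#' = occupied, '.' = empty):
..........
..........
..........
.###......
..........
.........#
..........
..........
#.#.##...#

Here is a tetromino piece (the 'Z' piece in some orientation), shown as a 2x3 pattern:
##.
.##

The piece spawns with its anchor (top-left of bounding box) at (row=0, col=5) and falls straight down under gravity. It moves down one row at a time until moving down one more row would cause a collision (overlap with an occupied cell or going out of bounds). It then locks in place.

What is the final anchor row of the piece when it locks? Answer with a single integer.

Answer: 7

Derivation:
Spawn at (row=0, col=5). Try each row:
  row 0: fits
  row 1: fits
  row 2: fits
  row 3: fits
  row 4: fits
  row 5: fits
  row 6: fits
  row 7: fits
  row 8: blocked -> lock at row 7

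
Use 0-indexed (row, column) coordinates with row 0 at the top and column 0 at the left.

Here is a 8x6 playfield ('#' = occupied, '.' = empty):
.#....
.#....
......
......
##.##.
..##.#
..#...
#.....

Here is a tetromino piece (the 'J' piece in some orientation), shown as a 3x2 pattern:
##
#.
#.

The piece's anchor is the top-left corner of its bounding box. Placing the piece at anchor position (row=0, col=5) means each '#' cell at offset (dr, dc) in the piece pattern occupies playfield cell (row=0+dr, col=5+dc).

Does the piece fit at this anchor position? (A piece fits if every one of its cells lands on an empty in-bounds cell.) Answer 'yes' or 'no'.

Answer: no

Derivation:
Check each piece cell at anchor (0, 5):
  offset (0,0) -> (0,5): empty -> OK
  offset (0,1) -> (0,6): out of bounds -> FAIL
  offset (1,0) -> (1,5): empty -> OK
  offset (2,0) -> (2,5): empty -> OK
All cells valid: no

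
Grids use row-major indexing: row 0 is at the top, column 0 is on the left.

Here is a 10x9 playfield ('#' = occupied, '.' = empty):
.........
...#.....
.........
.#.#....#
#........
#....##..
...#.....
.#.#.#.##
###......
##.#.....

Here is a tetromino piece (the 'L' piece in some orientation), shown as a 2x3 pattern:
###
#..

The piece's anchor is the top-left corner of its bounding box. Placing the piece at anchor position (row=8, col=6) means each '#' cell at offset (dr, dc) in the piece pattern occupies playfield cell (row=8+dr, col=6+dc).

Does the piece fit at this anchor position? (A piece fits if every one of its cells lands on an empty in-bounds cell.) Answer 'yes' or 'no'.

Answer: yes

Derivation:
Check each piece cell at anchor (8, 6):
  offset (0,0) -> (8,6): empty -> OK
  offset (0,1) -> (8,7): empty -> OK
  offset (0,2) -> (8,8): empty -> OK
  offset (1,0) -> (9,6): empty -> OK
All cells valid: yes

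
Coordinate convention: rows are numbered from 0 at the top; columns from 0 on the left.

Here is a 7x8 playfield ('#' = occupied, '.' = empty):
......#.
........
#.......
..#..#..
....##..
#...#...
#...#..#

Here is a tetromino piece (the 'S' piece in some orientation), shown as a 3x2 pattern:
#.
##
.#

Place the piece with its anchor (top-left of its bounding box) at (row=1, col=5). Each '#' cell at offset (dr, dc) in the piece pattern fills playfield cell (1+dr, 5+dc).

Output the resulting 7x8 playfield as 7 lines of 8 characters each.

Fill (1+0,5+0) = (1,5)
Fill (1+1,5+0) = (2,5)
Fill (1+1,5+1) = (2,6)
Fill (1+2,5+1) = (3,6)

Answer: ......#.
.....#..
#....##.
..#..##.
....##..
#...#...
#...#..#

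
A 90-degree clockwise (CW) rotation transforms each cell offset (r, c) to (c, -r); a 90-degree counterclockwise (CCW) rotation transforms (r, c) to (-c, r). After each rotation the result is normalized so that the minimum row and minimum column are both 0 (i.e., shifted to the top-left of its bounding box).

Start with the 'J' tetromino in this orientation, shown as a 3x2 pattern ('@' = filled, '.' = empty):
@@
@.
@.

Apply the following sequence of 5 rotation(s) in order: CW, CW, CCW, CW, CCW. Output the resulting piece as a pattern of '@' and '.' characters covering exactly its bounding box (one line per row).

Start:
@@
@.
@.
After rotation 1 (CW):
@@@
..@
After rotation 2 (CW):
.@
.@
@@
After rotation 3 (CCW):
@@@
..@
After rotation 4 (CW):
.@
.@
@@
After rotation 5 (CCW):
@@@
..@

Answer: @@@
..@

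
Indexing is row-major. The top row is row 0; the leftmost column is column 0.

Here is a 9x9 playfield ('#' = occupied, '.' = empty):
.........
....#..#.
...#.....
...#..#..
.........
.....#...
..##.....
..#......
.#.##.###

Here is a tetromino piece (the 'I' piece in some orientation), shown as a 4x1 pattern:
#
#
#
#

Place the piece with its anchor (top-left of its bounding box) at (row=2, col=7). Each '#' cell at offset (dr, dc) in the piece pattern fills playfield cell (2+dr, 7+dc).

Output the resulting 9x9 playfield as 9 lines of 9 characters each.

Fill (2+0,7+0) = (2,7)
Fill (2+1,7+0) = (3,7)
Fill (2+2,7+0) = (4,7)
Fill (2+3,7+0) = (5,7)

Answer: .........
....#..#.
...#...#.
...#..##.
.......#.
.....#.#.
..##.....
..#......
.#.##.###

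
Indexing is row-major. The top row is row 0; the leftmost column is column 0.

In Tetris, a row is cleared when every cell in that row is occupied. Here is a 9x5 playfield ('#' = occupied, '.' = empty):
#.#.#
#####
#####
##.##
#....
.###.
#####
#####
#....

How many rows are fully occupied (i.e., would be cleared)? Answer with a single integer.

Check each row:
  row 0: 2 empty cells -> not full
  row 1: 0 empty cells -> FULL (clear)
  row 2: 0 empty cells -> FULL (clear)
  row 3: 1 empty cell -> not full
  row 4: 4 empty cells -> not full
  row 5: 2 empty cells -> not full
  row 6: 0 empty cells -> FULL (clear)
  row 7: 0 empty cells -> FULL (clear)
  row 8: 4 empty cells -> not full
Total rows cleared: 4

Answer: 4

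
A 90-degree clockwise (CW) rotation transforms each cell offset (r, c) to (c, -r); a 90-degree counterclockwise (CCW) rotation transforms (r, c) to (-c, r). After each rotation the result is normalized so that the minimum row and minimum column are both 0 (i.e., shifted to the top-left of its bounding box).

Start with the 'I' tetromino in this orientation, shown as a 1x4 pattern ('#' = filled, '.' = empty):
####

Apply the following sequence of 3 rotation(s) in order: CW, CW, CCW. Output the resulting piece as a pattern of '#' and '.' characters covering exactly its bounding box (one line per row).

Answer: #
#
#
#

Derivation:
Start:
####
After rotation 1 (CW):
#
#
#
#
After rotation 2 (CW):
####
After rotation 3 (CCW):
#
#
#
#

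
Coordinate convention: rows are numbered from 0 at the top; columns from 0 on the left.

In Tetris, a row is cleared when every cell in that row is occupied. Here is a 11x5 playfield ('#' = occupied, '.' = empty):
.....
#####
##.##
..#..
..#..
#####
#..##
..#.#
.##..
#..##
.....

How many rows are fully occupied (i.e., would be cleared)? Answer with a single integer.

Check each row:
  row 0: 5 empty cells -> not full
  row 1: 0 empty cells -> FULL (clear)
  row 2: 1 empty cell -> not full
  row 3: 4 empty cells -> not full
  row 4: 4 empty cells -> not full
  row 5: 0 empty cells -> FULL (clear)
  row 6: 2 empty cells -> not full
  row 7: 3 empty cells -> not full
  row 8: 3 empty cells -> not full
  row 9: 2 empty cells -> not full
  row 10: 5 empty cells -> not full
Total rows cleared: 2

Answer: 2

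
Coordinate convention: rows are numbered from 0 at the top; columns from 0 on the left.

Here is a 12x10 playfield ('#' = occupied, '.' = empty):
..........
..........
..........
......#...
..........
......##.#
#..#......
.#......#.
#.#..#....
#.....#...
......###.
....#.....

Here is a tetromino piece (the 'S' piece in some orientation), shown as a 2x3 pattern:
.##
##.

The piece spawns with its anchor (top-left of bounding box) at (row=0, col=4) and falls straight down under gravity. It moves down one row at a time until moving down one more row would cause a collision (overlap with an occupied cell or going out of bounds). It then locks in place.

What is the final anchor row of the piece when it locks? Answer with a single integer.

Answer: 2

Derivation:
Spawn at (row=0, col=4). Try each row:
  row 0: fits
  row 1: fits
  row 2: fits
  row 3: blocked -> lock at row 2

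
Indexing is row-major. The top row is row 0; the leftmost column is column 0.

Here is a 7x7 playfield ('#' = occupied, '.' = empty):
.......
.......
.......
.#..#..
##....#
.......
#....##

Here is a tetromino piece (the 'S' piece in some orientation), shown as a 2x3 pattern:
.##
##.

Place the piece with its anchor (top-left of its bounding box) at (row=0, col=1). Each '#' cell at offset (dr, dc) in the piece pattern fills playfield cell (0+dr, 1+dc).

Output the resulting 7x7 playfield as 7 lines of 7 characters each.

Fill (0+0,1+1) = (0,2)
Fill (0+0,1+2) = (0,3)
Fill (0+1,1+0) = (1,1)
Fill (0+1,1+1) = (1,2)

Answer: ..##...
.##....
.......
.#..#..
##....#
.......
#....##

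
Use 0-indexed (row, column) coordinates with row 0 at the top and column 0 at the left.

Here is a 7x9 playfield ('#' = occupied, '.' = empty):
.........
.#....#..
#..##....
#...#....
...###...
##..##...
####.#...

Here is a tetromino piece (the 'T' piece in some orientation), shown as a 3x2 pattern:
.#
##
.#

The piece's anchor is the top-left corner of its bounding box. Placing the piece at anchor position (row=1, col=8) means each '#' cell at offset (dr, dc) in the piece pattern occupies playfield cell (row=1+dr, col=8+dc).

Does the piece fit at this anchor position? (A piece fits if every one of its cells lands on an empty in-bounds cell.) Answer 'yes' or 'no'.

Check each piece cell at anchor (1, 8):
  offset (0,1) -> (1,9): out of bounds -> FAIL
  offset (1,0) -> (2,8): empty -> OK
  offset (1,1) -> (2,9): out of bounds -> FAIL
  offset (2,1) -> (3,9): out of bounds -> FAIL
All cells valid: no

Answer: no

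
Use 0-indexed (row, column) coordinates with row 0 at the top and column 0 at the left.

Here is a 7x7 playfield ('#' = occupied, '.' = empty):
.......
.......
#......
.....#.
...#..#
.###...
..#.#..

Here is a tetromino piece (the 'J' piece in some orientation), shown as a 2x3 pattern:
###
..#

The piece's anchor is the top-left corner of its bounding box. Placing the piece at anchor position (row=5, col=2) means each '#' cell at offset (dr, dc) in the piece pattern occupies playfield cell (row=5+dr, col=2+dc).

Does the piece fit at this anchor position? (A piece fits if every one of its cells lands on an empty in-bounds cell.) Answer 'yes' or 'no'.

Answer: no

Derivation:
Check each piece cell at anchor (5, 2):
  offset (0,0) -> (5,2): occupied ('#') -> FAIL
  offset (0,1) -> (5,3): occupied ('#') -> FAIL
  offset (0,2) -> (5,4): empty -> OK
  offset (1,2) -> (6,4): occupied ('#') -> FAIL
All cells valid: no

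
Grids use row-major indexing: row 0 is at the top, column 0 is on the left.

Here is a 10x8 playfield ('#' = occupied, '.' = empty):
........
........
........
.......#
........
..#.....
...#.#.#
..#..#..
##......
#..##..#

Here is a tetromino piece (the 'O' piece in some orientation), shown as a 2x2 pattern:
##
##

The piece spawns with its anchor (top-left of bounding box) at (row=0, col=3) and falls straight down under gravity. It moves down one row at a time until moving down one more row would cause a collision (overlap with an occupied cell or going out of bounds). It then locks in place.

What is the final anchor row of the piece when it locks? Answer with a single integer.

Spawn at (row=0, col=3). Try each row:
  row 0: fits
  row 1: fits
  row 2: fits
  row 3: fits
  row 4: fits
  row 5: blocked -> lock at row 4

Answer: 4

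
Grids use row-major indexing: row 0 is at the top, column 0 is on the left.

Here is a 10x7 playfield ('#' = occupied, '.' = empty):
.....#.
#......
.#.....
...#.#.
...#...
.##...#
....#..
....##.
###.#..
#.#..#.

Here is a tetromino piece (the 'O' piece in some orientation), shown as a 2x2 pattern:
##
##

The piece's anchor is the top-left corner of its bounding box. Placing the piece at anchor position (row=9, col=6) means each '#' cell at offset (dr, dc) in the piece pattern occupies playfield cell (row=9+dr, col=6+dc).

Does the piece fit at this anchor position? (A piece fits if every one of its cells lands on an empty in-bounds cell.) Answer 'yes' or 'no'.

Answer: no

Derivation:
Check each piece cell at anchor (9, 6):
  offset (0,0) -> (9,6): empty -> OK
  offset (0,1) -> (9,7): out of bounds -> FAIL
  offset (1,0) -> (10,6): out of bounds -> FAIL
  offset (1,1) -> (10,7): out of bounds -> FAIL
All cells valid: no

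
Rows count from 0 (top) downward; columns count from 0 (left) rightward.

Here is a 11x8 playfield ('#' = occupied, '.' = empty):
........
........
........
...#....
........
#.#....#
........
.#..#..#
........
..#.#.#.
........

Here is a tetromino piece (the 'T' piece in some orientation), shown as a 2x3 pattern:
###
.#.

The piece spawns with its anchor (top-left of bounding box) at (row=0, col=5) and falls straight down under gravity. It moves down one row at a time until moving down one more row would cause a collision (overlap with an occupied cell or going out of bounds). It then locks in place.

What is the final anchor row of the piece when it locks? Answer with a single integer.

Answer: 4

Derivation:
Spawn at (row=0, col=5). Try each row:
  row 0: fits
  row 1: fits
  row 2: fits
  row 3: fits
  row 4: fits
  row 5: blocked -> lock at row 4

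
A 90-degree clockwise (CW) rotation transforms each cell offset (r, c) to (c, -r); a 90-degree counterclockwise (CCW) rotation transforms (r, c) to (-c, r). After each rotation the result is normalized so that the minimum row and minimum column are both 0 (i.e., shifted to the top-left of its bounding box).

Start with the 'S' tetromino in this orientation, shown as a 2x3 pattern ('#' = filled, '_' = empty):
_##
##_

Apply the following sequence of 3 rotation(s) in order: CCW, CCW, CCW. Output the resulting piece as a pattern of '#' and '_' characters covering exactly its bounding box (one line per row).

Start:
_##
##_
After rotation 1 (CCW):
#_
##
_#
After rotation 2 (CCW):
_##
##_
After rotation 3 (CCW):
#_
##
_#

Answer: #_
##
_#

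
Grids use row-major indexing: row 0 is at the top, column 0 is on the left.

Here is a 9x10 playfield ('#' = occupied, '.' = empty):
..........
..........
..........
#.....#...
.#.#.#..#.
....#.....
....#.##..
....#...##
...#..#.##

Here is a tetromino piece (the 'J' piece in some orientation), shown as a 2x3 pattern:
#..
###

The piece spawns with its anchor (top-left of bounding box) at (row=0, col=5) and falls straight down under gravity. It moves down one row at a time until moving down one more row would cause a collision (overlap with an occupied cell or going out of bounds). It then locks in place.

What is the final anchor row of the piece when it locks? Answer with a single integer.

Answer: 1

Derivation:
Spawn at (row=0, col=5). Try each row:
  row 0: fits
  row 1: fits
  row 2: blocked -> lock at row 1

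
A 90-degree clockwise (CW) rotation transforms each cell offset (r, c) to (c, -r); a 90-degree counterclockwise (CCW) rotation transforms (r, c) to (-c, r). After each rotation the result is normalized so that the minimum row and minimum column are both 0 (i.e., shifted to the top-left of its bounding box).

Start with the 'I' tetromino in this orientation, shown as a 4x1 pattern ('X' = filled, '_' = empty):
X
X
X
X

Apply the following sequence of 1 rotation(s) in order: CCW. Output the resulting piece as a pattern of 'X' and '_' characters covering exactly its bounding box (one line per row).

Start:
X
X
X
X
After rotation 1 (CCW):
XXXX

Answer: XXXX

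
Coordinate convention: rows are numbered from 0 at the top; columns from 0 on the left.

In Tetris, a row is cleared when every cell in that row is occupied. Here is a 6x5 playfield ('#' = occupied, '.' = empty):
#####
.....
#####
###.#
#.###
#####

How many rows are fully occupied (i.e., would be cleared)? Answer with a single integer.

Answer: 3

Derivation:
Check each row:
  row 0: 0 empty cells -> FULL (clear)
  row 1: 5 empty cells -> not full
  row 2: 0 empty cells -> FULL (clear)
  row 3: 1 empty cell -> not full
  row 4: 1 empty cell -> not full
  row 5: 0 empty cells -> FULL (clear)
Total rows cleared: 3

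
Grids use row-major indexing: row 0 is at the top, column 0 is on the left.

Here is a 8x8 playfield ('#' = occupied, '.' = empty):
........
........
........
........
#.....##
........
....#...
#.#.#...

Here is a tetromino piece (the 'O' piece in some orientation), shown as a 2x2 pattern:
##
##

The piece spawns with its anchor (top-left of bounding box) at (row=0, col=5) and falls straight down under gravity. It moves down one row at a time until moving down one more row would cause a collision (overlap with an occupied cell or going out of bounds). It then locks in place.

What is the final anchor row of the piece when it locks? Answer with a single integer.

Answer: 2

Derivation:
Spawn at (row=0, col=5). Try each row:
  row 0: fits
  row 1: fits
  row 2: fits
  row 3: blocked -> lock at row 2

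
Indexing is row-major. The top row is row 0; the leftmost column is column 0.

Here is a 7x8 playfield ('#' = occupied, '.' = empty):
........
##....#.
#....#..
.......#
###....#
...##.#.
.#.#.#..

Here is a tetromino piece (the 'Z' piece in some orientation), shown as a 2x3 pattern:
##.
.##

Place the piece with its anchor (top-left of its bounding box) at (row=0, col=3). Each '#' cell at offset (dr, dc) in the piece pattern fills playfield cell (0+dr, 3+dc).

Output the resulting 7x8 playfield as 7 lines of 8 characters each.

Answer: ...##...
##..###.
#....#..
.......#
###....#
...##.#.
.#.#.#..

Derivation:
Fill (0+0,3+0) = (0,3)
Fill (0+0,3+1) = (0,4)
Fill (0+1,3+1) = (1,4)
Fill (0+1,3+2) = (1,5)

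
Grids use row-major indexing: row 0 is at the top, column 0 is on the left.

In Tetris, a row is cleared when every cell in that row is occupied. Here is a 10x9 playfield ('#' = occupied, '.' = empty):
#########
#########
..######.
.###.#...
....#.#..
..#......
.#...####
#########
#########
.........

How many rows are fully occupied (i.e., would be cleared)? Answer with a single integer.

Answer: 4

Derivation:
Check each row:
  row 0: 0 empty cells -> FULL (clear)
  row 1: 0 empty cells -> FULL (clear)
  row 2: 3 empty cells -> not full
  row 3: 5 empty cells -> not full
  row 4: 7 empty cells -> not full
  row 5: 8 empty cells -> not full
  row 6: 4 empty cells -> not full
  row 7: 0 empty cells -> FULL (clear)
  row 8: 0 empty cells -> FULL (clear)
  row 9: 9 empty cells -> not full
Total rows cleared: 4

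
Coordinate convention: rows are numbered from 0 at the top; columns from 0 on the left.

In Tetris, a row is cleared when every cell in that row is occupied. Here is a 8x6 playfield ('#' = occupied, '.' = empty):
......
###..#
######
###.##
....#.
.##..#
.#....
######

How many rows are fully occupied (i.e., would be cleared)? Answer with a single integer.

Answer: 2

Derivation:
Check each row:
  row 0: 6 empty cells -> not full
  row 1: 2 empty cells -> not full
  row 2: 0 empty cells -> FULL (clear)
  row 3: 1 empty cell -> not full
  row 4: 5 empty cells -> not full
  row 5: 3 empty cells -> not full
  row 6: 5 empty cells -> not full
  row 7: 0 empty cells -> FULL (clear)
Total rows cleared: 2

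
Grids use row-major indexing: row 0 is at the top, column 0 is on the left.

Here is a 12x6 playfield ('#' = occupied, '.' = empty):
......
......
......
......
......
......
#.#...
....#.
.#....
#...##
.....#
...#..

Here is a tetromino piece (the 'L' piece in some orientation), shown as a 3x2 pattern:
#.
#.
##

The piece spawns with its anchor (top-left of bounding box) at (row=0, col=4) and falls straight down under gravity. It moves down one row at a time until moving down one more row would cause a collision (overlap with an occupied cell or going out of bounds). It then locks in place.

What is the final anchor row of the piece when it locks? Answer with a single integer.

Answer: 4

Derivation:
Spawn at (row=0, col=4). Try each row:
  row 0: fits
  row 1: fits
  row 2: fits
  row 3: fits
  row 4: fits
  row 5: blocked -> lock at row 4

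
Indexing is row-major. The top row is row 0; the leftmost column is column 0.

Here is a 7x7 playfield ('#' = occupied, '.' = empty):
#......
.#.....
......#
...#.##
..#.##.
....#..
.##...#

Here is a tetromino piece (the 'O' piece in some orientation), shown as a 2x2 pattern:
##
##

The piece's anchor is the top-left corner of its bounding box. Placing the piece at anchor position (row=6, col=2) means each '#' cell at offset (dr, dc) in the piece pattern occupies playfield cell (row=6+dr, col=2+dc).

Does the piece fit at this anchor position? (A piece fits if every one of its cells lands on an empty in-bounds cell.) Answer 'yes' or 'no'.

Answer: no

Derivation:
Check each piece cell at anchor (6, 2):
  offset (0,0) -> (6,2): occupied ('#') -> FAIL
  offset (0,1) -> (6,3): empty -> OK
  offset (1,0) -> (7,2): out of bounds -> FAIL
  offset (1,1) -> (7,3): out of bounds -> FAIL
All cells valid: no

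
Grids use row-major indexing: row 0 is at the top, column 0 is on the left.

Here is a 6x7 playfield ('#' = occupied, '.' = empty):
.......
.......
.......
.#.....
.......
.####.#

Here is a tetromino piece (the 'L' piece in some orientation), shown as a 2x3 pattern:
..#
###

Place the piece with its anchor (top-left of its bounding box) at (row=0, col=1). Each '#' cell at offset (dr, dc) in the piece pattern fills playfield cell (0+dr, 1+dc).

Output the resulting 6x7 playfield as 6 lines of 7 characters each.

Answer: ...#...
.###...
.......
.#.....
.......
.####.#

Derivation:
Fill (0+0,1+2) = (0,3)
Fill (0+1,1+0) = (1,1)
Fill (0+1,1+1) = (1,2)
Fill (0+1,1+2) = (1,3)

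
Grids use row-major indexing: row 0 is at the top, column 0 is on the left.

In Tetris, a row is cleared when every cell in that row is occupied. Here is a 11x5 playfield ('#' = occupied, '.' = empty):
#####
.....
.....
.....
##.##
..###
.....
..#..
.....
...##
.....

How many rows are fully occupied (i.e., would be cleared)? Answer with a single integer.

Check each row:
  row 0: 0 empty cells -> FULL (clear)
  row 1: 5 empty cells -> not full
  row 2: 5 empty cells -> not full
  row 3: 5 empty cells -> not full
  row 4: 1 empty cell -> not full
  row 5: 2 empty cells -> not full
  row 6: 5 empty cells -> not full
  row 7: 4 empty cells -> not full
  row 8: 5 empty cells -> not full
  row 9: 3 empty cells -> not full
  row 10: 5 empty cells -> not full
Total rows cleared: 1

Answer: 1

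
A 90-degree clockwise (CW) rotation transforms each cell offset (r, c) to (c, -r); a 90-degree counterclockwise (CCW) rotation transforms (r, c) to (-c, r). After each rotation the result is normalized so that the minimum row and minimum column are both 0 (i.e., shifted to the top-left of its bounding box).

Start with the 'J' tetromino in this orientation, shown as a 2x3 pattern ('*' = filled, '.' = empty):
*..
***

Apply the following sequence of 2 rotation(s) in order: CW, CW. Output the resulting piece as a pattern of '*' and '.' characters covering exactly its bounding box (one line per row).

Answer: ***
..*

Derivation:
Start:
*..
***
After rotation 1 (CW):
**
*.
*.
After rotation 2 (CW):
***
..*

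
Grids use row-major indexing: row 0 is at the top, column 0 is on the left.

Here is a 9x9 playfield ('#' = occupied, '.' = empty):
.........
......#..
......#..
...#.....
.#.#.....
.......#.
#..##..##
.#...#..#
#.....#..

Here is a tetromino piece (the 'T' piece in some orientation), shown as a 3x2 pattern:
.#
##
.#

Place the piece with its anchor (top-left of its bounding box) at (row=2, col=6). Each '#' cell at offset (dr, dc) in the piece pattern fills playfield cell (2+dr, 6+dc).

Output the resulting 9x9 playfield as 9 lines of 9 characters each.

Answer: .........
......#..
......##.
...#..##.
.#.#...#.
.......#.
#..##..##
.#...#..#
#.....#..

Derivation:
Fill (2+0,6+1) = (2,7)
Fill (2+1,6+0) = (3,6)
Fill (2+1,6+1) = (3,7)
Fill (2+2,6+1) = (4,7)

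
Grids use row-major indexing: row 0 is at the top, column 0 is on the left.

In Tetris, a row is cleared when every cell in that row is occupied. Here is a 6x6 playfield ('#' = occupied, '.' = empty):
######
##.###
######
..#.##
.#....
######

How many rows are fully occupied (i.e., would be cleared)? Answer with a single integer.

Answer: 3

Derivation:
Check each row:
  row 0: 0 empty cells -> FULL (clear)
  row 1: 1 empty cell -> not full
  row 2: 0 empty cells -> FULL (clear)
  row 3: 3 empty cells -> not full
  row 4: 5 empty cells -> not full
  row 5: 0 empty cells -> FULL (clear)
Total rows cleared: 3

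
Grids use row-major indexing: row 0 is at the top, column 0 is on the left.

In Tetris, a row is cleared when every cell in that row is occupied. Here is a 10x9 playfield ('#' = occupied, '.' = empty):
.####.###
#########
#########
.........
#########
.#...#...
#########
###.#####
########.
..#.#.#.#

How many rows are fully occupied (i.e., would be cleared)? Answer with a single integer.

Check each row:
  row 0: 2 empty cells -> not full
  row 1: 0 empty cells -> FULL (clear)
  row 2: 0 empty cells -> FULL (clear)
  row 3: 9 empty cells -> not full
  row 4: 0 empty cells -> FULL (clear)
  row 5: 7 empty cells -> not full
  row 6: 0 empty cells -> FULL (clear)
  row 7: 1 empty cell -> not full
  row 8: 1 empty cell -> not full
  row 9: 5 empty cells -> not full
Total rows cleared: 4

Answer: 4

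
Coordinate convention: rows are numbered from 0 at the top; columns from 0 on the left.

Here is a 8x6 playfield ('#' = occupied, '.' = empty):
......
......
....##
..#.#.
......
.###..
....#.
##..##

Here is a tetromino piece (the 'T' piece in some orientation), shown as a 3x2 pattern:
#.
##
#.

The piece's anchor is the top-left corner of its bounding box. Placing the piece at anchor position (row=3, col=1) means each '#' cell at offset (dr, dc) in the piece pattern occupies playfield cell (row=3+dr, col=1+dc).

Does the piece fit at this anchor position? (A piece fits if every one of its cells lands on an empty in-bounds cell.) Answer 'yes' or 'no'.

Check each piece cell at anchor (3, 1):
  offset (0,0) -> (3,1): empty -> OK
  offset (1,0) -> (4,1): empty -> OK
  offset (1,1) -> (4,2): empty -> OK
  offset (2,0) -> (5,1): occupied ('#') -> FAIL
All cells valid: no

Answer: no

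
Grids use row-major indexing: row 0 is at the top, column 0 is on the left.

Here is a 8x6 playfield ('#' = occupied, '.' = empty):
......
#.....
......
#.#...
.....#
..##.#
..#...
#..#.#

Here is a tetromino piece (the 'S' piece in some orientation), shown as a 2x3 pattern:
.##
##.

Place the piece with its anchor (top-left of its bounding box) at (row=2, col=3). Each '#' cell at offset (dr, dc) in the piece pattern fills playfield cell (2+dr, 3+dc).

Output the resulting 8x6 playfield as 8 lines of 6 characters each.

Fill (2+0,3+1) = (2,4)
Fill (2+0,3+2) = (2,5)
Fill (2+1,3+0) = (3,3)
Fill (2+1,3+1) = (3,4)

Answer: ......
#.....
....##
#.###.
.....#
..##.#
..#...
#..#.#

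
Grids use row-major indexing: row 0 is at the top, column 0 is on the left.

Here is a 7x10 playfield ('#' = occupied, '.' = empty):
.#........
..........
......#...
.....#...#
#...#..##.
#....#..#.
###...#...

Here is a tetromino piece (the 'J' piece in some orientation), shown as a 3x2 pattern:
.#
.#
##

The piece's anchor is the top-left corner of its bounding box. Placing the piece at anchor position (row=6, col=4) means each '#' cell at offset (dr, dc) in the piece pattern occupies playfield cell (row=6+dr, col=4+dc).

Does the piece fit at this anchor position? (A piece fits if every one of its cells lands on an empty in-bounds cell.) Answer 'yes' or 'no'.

Check each piece cell at anchor (6, 4):
  offset (0,1) -> (6,5): empty -> OK
  offset (1,1) -> (7,5): out of bounds -> FAIL
  offset (2,0) -> (8,4): out of bounds -> FAIL
  offset (2,1) -> (8,5): out of bounds -> FAIL
All cells valid: no

Answer: no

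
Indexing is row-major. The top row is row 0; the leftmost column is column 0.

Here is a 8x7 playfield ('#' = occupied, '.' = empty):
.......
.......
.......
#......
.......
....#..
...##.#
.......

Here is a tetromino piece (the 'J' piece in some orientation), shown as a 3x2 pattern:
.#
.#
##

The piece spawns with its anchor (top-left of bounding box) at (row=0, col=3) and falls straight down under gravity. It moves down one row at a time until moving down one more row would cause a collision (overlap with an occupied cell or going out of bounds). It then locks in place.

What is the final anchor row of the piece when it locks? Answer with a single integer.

Answer: 2

Derivation:
Spawn at (row=0, col=3). Try each row:
  row 0: fits
  row 1: fits
  row 2: fits
  row 3: blocked -> lock at row 2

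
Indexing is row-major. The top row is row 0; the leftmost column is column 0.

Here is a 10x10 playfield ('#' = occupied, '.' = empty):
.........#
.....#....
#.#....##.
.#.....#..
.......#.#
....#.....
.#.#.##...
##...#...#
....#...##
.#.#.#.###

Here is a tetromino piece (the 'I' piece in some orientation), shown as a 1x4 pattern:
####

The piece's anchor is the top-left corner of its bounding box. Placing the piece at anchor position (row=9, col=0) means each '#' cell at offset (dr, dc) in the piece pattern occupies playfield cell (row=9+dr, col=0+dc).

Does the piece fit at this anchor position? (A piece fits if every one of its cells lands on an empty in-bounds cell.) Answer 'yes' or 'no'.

Check each piece cell at anchor (9, 0):
  offset (0,0) -> (9,0): empty -> OK
  offset (0,1) -> (9,1): occupied ('#') -> FAIL
  offset (0,2) -> (9,2): empty -> OK
  offset (0,3) -> (9,3): occupied ('#') -> FAIL
All cells valid: no

Answer: no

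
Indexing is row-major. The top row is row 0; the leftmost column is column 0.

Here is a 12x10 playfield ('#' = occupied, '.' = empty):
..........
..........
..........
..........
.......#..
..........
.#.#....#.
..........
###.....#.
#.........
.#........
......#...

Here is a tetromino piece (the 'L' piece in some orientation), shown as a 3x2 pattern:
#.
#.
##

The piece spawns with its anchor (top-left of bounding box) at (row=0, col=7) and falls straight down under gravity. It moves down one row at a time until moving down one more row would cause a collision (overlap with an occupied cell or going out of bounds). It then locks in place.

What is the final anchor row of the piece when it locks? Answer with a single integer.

Answer: 1

Derivation:
Spawn at (row=0, col=7). Try each row:
  row 0: fits
  row 1: fits
  row 2: blocked -> lock at row 1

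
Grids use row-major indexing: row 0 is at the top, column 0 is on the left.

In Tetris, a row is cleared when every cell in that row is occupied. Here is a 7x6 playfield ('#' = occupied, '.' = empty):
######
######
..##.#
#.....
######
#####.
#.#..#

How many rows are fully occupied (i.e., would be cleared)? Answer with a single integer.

Check each row:
  row 0: 0 empty cells -> FULL (clear)
  row 1: 0 empty cells -> FULL (clear)
  row 2: 3 empty cells -> not full
  row 3: 5 empty cells -> not full
  row 4: 0 empty cells -> FULL (clear)
  row 5: 1 empty cell -> not full
  row 6: 3 empty cells -> not full
Total rows cleared: 3

Answer: 3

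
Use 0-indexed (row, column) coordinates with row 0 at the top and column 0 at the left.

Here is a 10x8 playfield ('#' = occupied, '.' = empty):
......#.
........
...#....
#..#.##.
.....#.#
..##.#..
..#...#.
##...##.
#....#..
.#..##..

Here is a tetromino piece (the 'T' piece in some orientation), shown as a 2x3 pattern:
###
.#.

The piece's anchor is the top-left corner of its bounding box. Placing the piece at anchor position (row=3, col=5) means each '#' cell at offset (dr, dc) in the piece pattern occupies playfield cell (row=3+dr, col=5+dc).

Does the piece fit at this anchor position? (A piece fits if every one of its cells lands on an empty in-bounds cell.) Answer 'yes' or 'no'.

Answer: no

Derivation:
Check each piece cell at anchor (3, 5):
  offset (0,0) -> (3,5): occupied ('#') -> FAIL
  offset (0,1) -> (3,6): occupied ('#') -> FAIL
  offset (0,2) -> (3,7): empty -> OK
  offset (1,1) -> (4,6): empty -> OK
All cells valid: no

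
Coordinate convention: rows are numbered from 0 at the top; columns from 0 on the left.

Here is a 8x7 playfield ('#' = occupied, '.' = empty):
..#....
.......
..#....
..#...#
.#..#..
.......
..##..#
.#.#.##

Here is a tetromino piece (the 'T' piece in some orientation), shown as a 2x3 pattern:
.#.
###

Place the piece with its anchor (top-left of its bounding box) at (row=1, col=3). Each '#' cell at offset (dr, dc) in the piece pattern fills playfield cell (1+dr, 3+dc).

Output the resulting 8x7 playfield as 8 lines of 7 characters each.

Fill (1+0,3+1) = (1,4)
Fill (1+1,3+0) = (2,3)
Fill (1+1,3+1) = (2,4)
Fill (1+1,3+2) = (2,5)

Answer: ..#....
....#..
..####.
..#...#
.#..#..
.......
..##..#
.#.#.##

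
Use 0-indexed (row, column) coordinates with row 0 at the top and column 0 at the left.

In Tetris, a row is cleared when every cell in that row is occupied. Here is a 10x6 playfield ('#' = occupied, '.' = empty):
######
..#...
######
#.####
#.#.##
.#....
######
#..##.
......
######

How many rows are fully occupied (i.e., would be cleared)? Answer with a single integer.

Answer: 4

Derivation:
Check each row:
  row 0: 0 empty cells -> FULL (clear)
  row 1: 5 empty cells -> not full
  row 2: 0 empty cells -> FULL (clear)
  row 3: 1 empty cell -> not full
  row 4: 2 empty cells -> not full
  row 5: 5 empty cells -> not full
  row 6: 0 empty cells -> FULL (clear)
  row 7: 3 empty cells -> not full
  row 8: 6 empty cells -> not full
  row 9: 0 empty cells -> FULL (clear)
Total rows cleared: 4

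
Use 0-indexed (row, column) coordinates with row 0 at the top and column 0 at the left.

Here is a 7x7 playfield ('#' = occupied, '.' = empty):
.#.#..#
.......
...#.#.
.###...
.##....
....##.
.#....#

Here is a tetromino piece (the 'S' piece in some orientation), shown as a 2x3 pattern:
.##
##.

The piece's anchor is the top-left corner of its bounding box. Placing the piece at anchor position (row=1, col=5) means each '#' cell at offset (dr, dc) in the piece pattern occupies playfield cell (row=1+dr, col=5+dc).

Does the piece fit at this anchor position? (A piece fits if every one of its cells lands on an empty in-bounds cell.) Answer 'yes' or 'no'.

Check each piece cell at anchor (1, 5):
  offset (0,1) -> (1,6): empty -> OK
  offset (0,2) -> (1,7): out of bounds -> FAIL
  offset (1,0) -> (2,5): occupied ('#') -> FAIL
  offset (1,1) -> (2,6): empty -> OK
All cells valid: no

Answer: no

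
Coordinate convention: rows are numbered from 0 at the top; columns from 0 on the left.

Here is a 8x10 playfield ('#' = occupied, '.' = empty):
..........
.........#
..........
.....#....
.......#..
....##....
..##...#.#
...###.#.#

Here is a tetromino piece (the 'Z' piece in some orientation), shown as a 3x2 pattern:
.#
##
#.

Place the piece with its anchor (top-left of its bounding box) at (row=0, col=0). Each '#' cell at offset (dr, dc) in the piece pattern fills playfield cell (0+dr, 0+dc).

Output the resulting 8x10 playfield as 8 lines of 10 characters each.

Answer: .#........
##.......#
#.........
.....#....
.......#..
....##....
..##...#.#
...###.#.#

Derivation:
Fill (0+0,0+1) = (0,1)
Fill (0+1,0+0) = (1,0)
Fill (0+1,0+1) = (1,1)
Fill (0+2,0+0) = (2,0)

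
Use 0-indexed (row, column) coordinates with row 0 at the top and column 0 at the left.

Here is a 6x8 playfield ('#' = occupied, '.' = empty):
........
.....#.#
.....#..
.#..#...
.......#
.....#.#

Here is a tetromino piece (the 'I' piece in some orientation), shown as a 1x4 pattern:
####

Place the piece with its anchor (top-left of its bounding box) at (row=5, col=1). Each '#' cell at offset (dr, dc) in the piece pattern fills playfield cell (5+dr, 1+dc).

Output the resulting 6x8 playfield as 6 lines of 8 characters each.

Answer: ........
.....#.#
.....#..
.#..#...
.......#
.#####.#

Derivation:
Fill (5+0,1+0) = (5,1)
Fill (5+0,1+1) = (5,2)
Fill (5+0,1+2) = (5,3)
Fill (5+0,1+3) = (5,4)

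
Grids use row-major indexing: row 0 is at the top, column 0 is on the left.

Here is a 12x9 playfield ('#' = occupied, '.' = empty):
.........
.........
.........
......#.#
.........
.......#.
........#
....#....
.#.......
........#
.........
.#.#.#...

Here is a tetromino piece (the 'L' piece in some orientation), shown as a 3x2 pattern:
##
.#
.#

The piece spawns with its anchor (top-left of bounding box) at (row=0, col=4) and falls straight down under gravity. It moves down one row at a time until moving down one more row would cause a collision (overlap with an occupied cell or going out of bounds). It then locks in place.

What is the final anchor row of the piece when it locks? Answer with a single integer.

Spawn at (row=0, col=4). Try each row:
  row 0: fits
  row 1: fits
  row 2: fits
  row 3: fits
  row 4: fits
  row 5: fits
  row 6: fits
  row 7: blocked -> lock at row 6

Answer: 6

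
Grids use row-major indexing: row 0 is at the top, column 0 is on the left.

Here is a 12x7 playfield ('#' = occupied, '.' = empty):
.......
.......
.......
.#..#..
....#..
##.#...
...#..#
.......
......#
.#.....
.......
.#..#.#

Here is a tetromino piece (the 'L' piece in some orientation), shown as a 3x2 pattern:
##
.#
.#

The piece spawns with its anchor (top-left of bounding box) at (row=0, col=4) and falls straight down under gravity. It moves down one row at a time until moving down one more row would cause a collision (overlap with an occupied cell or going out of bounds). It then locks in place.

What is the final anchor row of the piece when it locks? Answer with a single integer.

Spawn at (row=0, col=4). Try each row:
  row 0: fits
  row 1: fits
  row 2: fits
  row 3: blocked -> lock at row 2

Answer: 2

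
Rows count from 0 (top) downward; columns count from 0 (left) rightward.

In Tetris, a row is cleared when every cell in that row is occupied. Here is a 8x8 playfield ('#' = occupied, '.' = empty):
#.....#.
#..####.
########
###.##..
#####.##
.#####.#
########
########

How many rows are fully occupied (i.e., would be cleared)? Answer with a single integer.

Check each row:
  row 0: 6 empty cells -> not full
  row 1: 3 empty cells -> not full
  row 2: 0 empty cells -> FULL (clear)
  row 3: 3 empty cells -> not full
  row 4: 1 empty cell -> not full
  row 5: 2 empty cells -> not full
  row 6: 0 empty cells -> FULL (clear)
  row 7: 0 empty cells -> FULL (clear)
Total rows cleared: 3

Answer: 3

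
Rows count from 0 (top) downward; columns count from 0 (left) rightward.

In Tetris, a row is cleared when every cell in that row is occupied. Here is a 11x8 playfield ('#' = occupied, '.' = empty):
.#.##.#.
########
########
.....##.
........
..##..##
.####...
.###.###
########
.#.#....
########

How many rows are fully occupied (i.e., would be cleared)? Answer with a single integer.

Check each row:
  row 0: 4 empty cells -> not full
  row 1: 0 empty cells -> FULL (clear)
  row 2: 0 empty cells -> FULL (clear)
  row 3: 6 empty cells -> not full
  row 4: 8 empty cells -> not full
  row 5: 4 empty cells -> not full
  row 6: 4 empty cells -> not full
  row 7: 2 empty cells -> not full
  row 8: 0 empty cells -> FULL (clear)
  row 9: 6 empty cells -> not full
  row 10: 0 empty cells -> FULL (clear)
Total rows cleared: 4

Answer: 4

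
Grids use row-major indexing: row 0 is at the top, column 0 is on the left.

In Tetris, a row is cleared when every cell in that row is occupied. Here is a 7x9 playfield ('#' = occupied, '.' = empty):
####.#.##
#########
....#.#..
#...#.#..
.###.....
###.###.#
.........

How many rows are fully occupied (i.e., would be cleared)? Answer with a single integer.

Answer: 1

Derivation:
Check each row:
  row 0: 2 empty cells -> not full
  row 1: 0 empty cells -> FULL (clear)
  row 2: 7 empty cells -> not full
  row 3: 6 empty cells -> not full
  row 4: 6 empty cells -> not full
  row 5: 2 empty cells -> not full
  row 6: 9 empty cells -> not full
Total rows cleared: 1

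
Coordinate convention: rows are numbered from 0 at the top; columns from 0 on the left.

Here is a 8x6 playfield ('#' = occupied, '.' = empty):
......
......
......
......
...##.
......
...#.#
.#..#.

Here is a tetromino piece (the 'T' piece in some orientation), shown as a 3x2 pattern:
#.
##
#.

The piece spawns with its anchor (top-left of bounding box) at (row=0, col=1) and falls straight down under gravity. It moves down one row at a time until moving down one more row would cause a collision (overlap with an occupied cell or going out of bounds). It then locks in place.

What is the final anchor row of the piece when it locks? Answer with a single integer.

Answer: 4

Derivation:
Spawn at (row=0, col=1). Try each row:
  row 0: fits
  row 1: fits
  row 2: fits
  row 3: fits
  row 4: fits
  row 5: blocked -> lock at row 4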